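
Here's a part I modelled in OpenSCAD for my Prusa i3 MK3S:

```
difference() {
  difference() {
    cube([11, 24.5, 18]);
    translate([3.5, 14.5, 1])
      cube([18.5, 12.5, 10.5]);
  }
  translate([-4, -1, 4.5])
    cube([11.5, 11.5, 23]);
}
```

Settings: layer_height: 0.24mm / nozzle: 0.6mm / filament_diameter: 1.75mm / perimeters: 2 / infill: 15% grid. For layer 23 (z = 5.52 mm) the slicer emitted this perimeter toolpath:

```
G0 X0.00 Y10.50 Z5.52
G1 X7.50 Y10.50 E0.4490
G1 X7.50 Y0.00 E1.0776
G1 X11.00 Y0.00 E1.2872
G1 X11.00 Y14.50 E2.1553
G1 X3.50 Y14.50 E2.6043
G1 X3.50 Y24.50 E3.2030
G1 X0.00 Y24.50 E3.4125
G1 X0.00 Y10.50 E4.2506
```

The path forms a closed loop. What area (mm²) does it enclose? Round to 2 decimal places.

Apply the shoelace formula to the sequence of (X, Y) vertices; enclosed area = 115.75 mm².

115.75 mm²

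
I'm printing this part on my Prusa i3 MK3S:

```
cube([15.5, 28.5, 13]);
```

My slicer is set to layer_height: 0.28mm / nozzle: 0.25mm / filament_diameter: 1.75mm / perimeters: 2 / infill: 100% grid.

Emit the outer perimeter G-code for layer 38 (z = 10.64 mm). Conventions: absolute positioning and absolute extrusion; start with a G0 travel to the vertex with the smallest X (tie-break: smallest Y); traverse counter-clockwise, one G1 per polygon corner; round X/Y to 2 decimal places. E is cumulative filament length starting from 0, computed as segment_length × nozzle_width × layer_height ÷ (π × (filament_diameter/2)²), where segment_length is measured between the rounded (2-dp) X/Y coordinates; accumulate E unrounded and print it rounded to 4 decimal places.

At z = 10.64 mm: the cube is present — its section is the full 15.5×28.5 rectangle. The outline is a single polygon with 4 vertices. Extrusion per mm of travel: 0.25 × 0.28 / (π × 0.875²) = 0.029103. Accumulating E over each segment gives final E = 2.5610.

G0 X0.00 Y0.00 Z10.64
G1 X15.50 Y0.00 E0.4511
G1 X15.50 Y28.50 E1.2805
G1 X0.00 Y28.50 E1.7316
G1 X0.00 Y0.00 E2.5610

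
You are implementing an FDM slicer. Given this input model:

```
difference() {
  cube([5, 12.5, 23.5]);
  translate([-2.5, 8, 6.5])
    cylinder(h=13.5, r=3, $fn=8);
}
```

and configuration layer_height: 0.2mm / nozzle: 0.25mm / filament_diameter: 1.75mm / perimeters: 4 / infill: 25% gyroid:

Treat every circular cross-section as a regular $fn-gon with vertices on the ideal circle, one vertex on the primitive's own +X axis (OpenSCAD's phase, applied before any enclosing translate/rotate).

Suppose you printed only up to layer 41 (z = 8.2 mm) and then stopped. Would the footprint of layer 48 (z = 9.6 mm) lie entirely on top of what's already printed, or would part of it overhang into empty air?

entirely on top

Compare the two slices. At z = 8.2: the cube is present — its section is the full 5×12.5 rectangle (area 62.50 mm²); the r=3 cylinder at (-2.5, 8) contributes a regular 8-gon of circumradius 3 (area = (8/2)·3.000²·sin(360°/8) = 25.46 mm²); Taking the first minus the rest: starting from the 5×12.5 cube (62.50 mm²), the r=3 cylinder at (-2.5, 8) partially overlaps it — only the 0.60 mm² overlap (of its 25.46 mm²) is removed, clipping the outline — area = 61.90 mm². At z = 9.6: the cube is present — its section is the full 5×12.5 rectangle (area 62.50 mm²); the r=3 cylinder at (-2.5, 8) contributes a regular 8-gon of circumradius 3 (area = (8/2)·3.000²·sin(360°/8) = 25.46 mm²); Taking the first minus the rest: starting from the 5×12.5 cube (62.50 mm²), the r=3 cylinder at (-2.5, 8) partially overlaps it — only the 0.60 mm² overlap (of its 25.46 mm²) is removed, clipping the outline — area = 61.90 mm². Checking containment: the cross-section at z = 9.6 is a subset of the cross-section at z = 8.2.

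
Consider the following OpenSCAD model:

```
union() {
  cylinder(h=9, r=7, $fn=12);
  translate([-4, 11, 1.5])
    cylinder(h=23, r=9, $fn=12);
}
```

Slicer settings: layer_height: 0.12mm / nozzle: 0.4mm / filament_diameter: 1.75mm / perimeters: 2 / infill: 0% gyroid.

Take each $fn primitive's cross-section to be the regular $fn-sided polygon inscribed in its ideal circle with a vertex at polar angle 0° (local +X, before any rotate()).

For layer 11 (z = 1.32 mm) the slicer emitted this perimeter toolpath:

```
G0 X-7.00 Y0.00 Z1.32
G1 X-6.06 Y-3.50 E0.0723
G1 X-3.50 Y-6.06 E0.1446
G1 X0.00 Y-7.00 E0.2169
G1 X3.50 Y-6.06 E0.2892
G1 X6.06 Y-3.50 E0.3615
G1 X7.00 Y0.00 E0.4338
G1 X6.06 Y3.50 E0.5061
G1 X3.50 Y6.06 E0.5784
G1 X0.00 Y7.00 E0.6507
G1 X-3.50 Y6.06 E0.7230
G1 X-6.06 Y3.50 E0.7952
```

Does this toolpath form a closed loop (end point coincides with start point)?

no

Start point (G0): (-7.00, 0.00). End point (last G1): the path does not return to the start — open.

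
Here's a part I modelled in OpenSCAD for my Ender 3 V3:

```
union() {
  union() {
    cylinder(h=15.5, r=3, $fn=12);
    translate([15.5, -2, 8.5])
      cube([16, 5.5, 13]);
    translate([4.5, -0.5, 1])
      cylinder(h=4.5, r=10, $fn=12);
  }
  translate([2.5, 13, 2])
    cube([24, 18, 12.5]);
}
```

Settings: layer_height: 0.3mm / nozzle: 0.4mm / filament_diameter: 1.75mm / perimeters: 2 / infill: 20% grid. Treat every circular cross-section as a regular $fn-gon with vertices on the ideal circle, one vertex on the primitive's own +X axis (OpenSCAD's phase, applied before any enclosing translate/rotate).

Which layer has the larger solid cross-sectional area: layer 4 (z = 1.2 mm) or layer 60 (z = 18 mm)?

Layer 4 (z = 1.2): the r=3 cylinder contributes a regular 12-gon of circumradius 3 (area = (12/2)·3.000²·sin(360°/12) = 27.00 mm²); the cube at (15.5, -2) does not reach this height (z outside [8.5, 21.5]); the r=10 cylinder at (4.5, -0.5) contributes a regular 12-gon of circumradius 10 (area = (12/2)·10.000²·sin(360°/12) = 300.00 mm²); Combining (union): the r=3 cylinder lies entirely inside the r=10 cylinder at (4.5, -0.5), so the union is just the r=10 cylinder at (4.5, -0.5) — area = 300.00 mm²; the cube at (2.5, 13) is not intersected at this z (z outside [2, 14.5]); Combining (union): only the result so far is present, so the union is just that shape — area = 300.00 mm². So its area = 300.00 mm². Layer 60 (z = 18): the cylinder is absent (z outside [0, 15.5]); the cube at (15.5, -2) (footprint 16×5.5) is included at this height (area 88.00 mm²); the cylinder at (4.5, -0.5) does not reach this height (z outside [1, 5.5]); Combining (union): only the 16×5.5 cube at (15.5, -2) is present, so the union is just that shape — area = 88.00 mm²; the cube at (2.5, 13) is absent (z outside [2, 14.5]); Combining (union): only the result so far is present, so the union is just that shape — area = 88.00 mm². So its area = 88.00 mm². Layer 4 is larger (300.00 vs 88.00 mm²).

layer 4 (z = 1.2 mm)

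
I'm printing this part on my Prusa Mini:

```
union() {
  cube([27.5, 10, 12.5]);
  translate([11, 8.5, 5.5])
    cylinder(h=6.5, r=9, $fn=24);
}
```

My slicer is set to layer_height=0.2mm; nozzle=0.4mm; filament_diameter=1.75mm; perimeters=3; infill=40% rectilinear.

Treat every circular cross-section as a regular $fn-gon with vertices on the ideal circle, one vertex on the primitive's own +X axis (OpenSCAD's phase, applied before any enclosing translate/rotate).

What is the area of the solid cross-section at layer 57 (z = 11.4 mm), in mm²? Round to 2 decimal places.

375.79 mm²

At z = 11.4 mm: the cube is present — its section is the full 27.5×10 rectangle (area 275.00 mm²); the r=9 cylinder at (11, 8.5) contributes a regular 24-gon of circumradius 9 (area = (24/2)·9.000²·sin(360°/24) = 251.57 mm²); Taking the union: the regions partially overlap — summed areas 526.57 mm² minus the doubly-counted overlap 150.78 mm² gives 375.79 mm² — area = 375.79 mm². Overall, the cross-section is a single solid region. Net area = 375.79 mm².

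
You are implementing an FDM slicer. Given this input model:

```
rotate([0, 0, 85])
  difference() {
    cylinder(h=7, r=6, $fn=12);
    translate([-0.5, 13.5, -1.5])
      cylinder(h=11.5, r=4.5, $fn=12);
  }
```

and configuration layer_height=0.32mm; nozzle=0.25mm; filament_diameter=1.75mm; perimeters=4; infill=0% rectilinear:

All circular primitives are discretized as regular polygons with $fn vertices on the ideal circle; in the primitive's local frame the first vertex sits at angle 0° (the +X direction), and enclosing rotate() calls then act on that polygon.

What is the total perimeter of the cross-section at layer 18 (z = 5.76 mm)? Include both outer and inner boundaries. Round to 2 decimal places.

37.27 mm

At z = 5.76 mm: the cylinder: section is a regular 12-gon, circumradius r=6 (perimeter = 2·12·6.000·sin(180°/12) = 37.27 mm); the r=4.5 cylinder at (-0.5, 13.5) gives a regular 12-gon of circumradius 4.5 (constant along its height) (perimeter = 2·12·4.500·sin(180°/12) = 27.95 mm); After the difference (first − rest): starting from the r=6 cylinder, the r=4.5 cylinder at (-0.5, 13.5) misses the remaining region (no effect) — boundary = 37.27 mm; (whole slice rotated 85° about Z — lengths, areas and connectivity unchanged). Overall, the cross-section is a single solid region. Total boundary length (outer) = 37.27 mm.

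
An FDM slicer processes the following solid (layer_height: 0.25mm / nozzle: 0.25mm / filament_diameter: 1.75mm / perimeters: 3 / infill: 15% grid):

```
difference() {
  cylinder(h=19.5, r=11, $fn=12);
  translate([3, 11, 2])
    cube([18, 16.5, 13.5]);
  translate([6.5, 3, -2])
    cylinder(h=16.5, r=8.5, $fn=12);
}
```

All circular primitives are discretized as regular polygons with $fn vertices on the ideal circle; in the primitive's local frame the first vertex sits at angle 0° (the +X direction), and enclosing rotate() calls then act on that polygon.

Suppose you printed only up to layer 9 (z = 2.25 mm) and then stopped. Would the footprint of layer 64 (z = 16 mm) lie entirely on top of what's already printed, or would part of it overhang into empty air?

part overhangs

Compare the two slices. At z = 2.25: the r=11 cylinder gives a regular 12-gon of circumradius 11 (constant along its height) (area = (12/2)·11.000²·sin(360°/12) = 363.00 mm²); the 18×16.5 cube at (3, 11) contributes its full rectangle (area 297.00 mm²); the r=8.5 cylinder at (6.5, 3) contributes a regular 12-gon of circumradius 8.5 (area = (12/2)·8.500²·sin(360°/12) = 216.75 mm²); Subtracting the remaining from the first: starting from the r=11 cylinder (363.00 mm²), the 18×16.5 cube at (3, 11) misses the remaining region (no effect); the r=8.5 cylinder at (6.5, 3) partially overlaps it — only the 147.97 mm² overlap (of its 216.75 mm²) is removed, clipping the outline — area = 215.03 mm². At z = 16: the r=11 cylinder contributes a regular 12-gon of circumradius 11 (area = (12/2)·11.000²·sin(360°/12) = 363.00 mm²); the cube at (3, 11) does not reach this height (z outside [2, 15.5]); the cylinder at (6.5, 3) is absent (z outside [-2, 14.5]); Taking the first minus the rest: none of the subtracted shapes is present at this height, so the r=11 cylinder is unchanged — area = 363.00 mm². Checking containment: at z = 16 the cross-section extends beyond the z = 2.25 cross-section by about 147.97 mm².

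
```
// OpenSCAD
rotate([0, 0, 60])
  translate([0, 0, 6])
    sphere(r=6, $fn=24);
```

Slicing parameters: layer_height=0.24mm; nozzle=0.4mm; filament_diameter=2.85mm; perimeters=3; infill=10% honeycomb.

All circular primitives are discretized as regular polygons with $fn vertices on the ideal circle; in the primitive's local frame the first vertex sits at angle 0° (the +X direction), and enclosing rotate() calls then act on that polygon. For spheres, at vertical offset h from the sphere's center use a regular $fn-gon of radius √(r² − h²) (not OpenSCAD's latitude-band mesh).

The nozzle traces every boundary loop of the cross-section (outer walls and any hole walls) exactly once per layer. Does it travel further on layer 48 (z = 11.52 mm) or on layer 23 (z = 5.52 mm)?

layer 23 (z = 5.52 mm)

Layer 48 (z = 11.52): the r=6 sphere contributes a regular 24-gon of circumradius √(6²−5.52²) = 2.352 (perimeter = 2·24·2.352·sin(180°/24) = 14.73 mm); (whole slice rotated 60° about Z — lengths, areas and connectivity unchanged). So its perimeter = 14.73 mm. Layer 23 (z = 5.52): the r=6 sphere contributes a regular 24-gon of circumradius √(6²−0.48²) = 5.981 (perimeter = 2·24·5.981·sin(180°/24) = 37.47 mm); (whole slice rotated 60° about Z — lengths, areas and connectivity unchanged). So its perimeter = 37.47 mm. Layer 23 is larger (37.47 vs 14.73 mm).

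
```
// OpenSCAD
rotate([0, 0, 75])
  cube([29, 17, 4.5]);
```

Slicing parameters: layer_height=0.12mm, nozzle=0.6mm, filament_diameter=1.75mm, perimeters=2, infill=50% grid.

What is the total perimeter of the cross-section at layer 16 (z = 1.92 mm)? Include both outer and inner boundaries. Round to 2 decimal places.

At z = 1.92 mm: the 29×17 cube contributes its full rectangle (perimeter 92.00 mm); (rotated 75° about Z; rotation is an isometry so areas/perimeters/island counts are preserved). Overall, the cross-section is a single solid region. Total boundary length (outer) = 92.00 mm.

92.00 mm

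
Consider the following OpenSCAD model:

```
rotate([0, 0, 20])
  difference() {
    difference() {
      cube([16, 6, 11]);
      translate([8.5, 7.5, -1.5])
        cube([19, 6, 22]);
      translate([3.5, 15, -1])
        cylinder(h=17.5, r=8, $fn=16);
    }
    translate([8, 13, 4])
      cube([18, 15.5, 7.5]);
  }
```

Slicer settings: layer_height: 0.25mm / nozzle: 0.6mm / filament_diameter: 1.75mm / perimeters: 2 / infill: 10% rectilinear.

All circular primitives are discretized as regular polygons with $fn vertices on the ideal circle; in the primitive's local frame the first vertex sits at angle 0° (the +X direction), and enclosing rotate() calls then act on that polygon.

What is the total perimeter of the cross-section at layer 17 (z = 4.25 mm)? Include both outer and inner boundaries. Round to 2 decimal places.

44.00 mm

At z = 4.25 mm: the cube (footprint 16×6) is included at this height (perimeter 44.00 mm); the cube at (8.5, 7.5) (footprint 19×6) is included at this height (perimeter 50.00 mm); the r=8 cylinder at (3.5, 15) gives a regular 16-gon of circumradius 8 (constant along its height) (perimeter = 2·16·8.000·sin(180°/16) = 49.94 mm); After the difference (first − rest): starting from the 16×6 cube, the 19×6 cube at (8.5, 7.5) misses the remaining region (no effect); the r=8 cylinder at (3.5, 15) misses the remaining region (no effect) — boundary = 44.00 mm; the 18×15.5 cube at (8, 13) contributes its full rectangle (perimeter 67.00 mm); Subtracting the remaining from the first: starting from the result so far, the 18×15.5 cube at (8, 13) misses the remaining region (no effect) — boundary = 44.00 mm; (whole slice rotated 20° about Z — lengths, areas and connectivity unchanged). Overall, the cross-section is a single solid region. Total boundary length (outer) = 44.00 mm.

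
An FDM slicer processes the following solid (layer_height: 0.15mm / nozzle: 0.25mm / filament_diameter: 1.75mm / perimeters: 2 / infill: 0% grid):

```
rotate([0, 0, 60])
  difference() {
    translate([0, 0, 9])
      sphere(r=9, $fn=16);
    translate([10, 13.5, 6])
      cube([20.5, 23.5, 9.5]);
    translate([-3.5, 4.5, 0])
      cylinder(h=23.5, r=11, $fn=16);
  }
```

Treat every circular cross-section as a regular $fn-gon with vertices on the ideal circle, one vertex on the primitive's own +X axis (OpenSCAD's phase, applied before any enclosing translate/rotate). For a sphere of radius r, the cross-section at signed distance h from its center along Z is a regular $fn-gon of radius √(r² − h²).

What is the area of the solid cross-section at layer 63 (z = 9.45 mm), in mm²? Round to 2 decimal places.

56.60 mm²

At z = 9.45 mm: the r=9 sphere slices to a regular 16-gon of circumradius 8.989 (√(r²−h²) with h=0.45 from center) (area = (16/2)·8.989²·sin(360°/16) = 247.36 mm²); the 20.5×23.5 cube at (10, 13.5) contributes its full rectangle (area 481.75 mm²); the r=11 cylinder at (-3.5, 4.5) gives a regular 16-gon of circumradius 11 (constant along its height) (area = (16/2)·11.000²·sin(360°/16) = 370.44 mm²); Subtracting the remaining from the first: starting from the r=9 sphere (247.36 mm²), the 20.5×23.5 cube at (10, 13.5) misses the remaining region (no effect); the r=11 cylinder at (-3.5, 4.5) partially overlaps it — only the 190.76 mm² overlap (of its 370.44 mm²) is removed, clipping the outline — area = 56.60 mm²; (whole slice rotated 60° about Z — lengths, areas and connectivity unchanged). Overall, the cross-section is a single solid region. Net area = 56.60 mm².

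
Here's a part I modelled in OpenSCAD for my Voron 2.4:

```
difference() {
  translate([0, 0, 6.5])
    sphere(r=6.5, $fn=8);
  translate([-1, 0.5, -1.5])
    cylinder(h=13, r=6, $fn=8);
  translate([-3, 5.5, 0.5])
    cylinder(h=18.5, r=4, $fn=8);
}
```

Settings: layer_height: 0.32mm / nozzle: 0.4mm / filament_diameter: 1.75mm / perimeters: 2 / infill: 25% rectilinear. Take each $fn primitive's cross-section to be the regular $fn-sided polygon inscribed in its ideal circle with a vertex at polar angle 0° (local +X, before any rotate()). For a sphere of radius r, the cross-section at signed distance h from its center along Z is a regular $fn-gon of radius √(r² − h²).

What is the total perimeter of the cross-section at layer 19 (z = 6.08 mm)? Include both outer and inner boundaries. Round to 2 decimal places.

45.81 mm

At z = 6.08 mm: the r=6.5 sphere slices to a regular 8-gon of circumradius 6.486 (√(r²−h²) with h=0.42 from center) (perimeter = 2·8·6.486·sin(180°/8) = 39.72 mm); the cylinder at (-1, 0.5): section is a regular 8-gon, circumradius r=6 (perimeter = 2·8·6.000·sin(180°/8) = 36.74 mm); the r=4 cylinder at (-3, 5.5) gives a regular 8-gon of circumradius 4 (constant along its height) (perimeter = 2·8·4.000·sin(180°/8) = 24.49 mm); After the difference (first − rest): starting from the r=6.5 sphere, the r=6 cylinder at (-1, 0.5) partially overlaps it — only the 95.61 mm² overlap (of its 101.82 mm²) is removed, clipping the outline; the r=4 cylinder at (-3, 5.5) partially overlaps it — only the 0.42 mm² overlap (of its 45.25 mm²) is removed, clipping the outline — boundary = 45.81 mm. Overall, the cross-section is a single solid region. Total boundary length (outer) = 45.81 mm.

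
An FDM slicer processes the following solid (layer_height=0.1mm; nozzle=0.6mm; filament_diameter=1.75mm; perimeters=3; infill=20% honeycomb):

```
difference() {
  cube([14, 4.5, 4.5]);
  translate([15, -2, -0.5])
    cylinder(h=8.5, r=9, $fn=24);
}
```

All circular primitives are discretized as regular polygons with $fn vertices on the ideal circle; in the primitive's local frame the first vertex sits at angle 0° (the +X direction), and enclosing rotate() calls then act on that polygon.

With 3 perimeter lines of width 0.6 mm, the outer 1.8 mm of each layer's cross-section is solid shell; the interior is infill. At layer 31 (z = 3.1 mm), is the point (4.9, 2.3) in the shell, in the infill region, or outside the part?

infill

At z = 3.1 mm: the cube (footprint 14×4.5) is included at this height; the r=9 cylinder at (15, -2) contributes a regular 24-gon of circumradius 9; After the difference (first − rest): starting from the 14×4.5 cube, the r=9 cylinder at (15, -2) partially overlaps it — only the 30.31 mm² overlap (of its 251.57 mm²) is removed, clipping the outline — 1 connected region. Overall, the cross-section is a single solid region. The nearest boundary edge runs (7.21, 2.50)→(6.31, 0.33); distance from the point to it = 2.05 mm. The point is inside the cross-section and 2.05 mm from the nearest boundary — more than the 1.8 mm shell width (3 × 0.6), so it's in the infill interior.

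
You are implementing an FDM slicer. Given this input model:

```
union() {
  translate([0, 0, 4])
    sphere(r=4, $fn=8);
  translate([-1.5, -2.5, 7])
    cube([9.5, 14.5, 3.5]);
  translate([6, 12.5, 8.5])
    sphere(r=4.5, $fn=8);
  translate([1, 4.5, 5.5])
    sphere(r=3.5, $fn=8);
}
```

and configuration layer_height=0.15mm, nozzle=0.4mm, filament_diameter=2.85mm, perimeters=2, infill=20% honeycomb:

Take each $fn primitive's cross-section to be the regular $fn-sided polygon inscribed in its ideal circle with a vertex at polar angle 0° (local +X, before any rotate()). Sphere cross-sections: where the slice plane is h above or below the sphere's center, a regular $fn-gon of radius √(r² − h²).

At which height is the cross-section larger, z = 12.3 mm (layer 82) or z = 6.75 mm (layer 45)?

Layer 82 (z = 12.3): the sphere is not intersected at this z (|z−center|=8.300 > r=4); the cube at (-1.5, -2.5) is absent (z outside [7, 10.5]); the sphere at (6, 12.5): section is a regular 8-gon, circumradius = √(r²−h²) = √(4.5²−3.8²) = 2.410 (area = (8/2)·2.410²·sin(360°/8) = 16.43 mm²); the sphere at (1, 4.5) does not reach this height (|z−center|=6.800 > r=3.5); Taking the union: only the r=4.5 sphere at (6, 12.5) is present, so the union is just that shape — area = 16.43 mm². So its area = 16.43 mm². Layer 45 (z = 6.75): the r=4 sphere slices to a regular 8-gon of circumradius 2.905 (√(r²−h²) with h=2.75 from center) (area = (8/2)·2.905²·sin(360°/8) = 23.86 mm²); the cube at (-1.5, -2.5) is absent (z outside [7, 10.5]); the sphere at (6, 12.5): section is a regular 8-gon, circumradius = √(r²−h²) = √(4.5²−1.75²) = 4.146 (area = (8/2)·4.146²·sin(360°/8) = 48.61 mm²); the r=3.5 sphere at (1, 4.5) slices to a regular 8-gon of circumradius 3.269 (√(r²−h²) with h=1.25 from center) (area = (8/2)·3.269²·sin(360°/8) = 30.23 mm²); Combining (union): the regions partially overlap — summed areas 102.71 mm² minus the doubly-counted overlap 3.10 mm² gives 99.61 mm² — area = 99.61 mm². So its area = 99.61 mm². Layer 45 is larger (99.61 vs 16.43 mm²).

layer 45 (z = 6.75 mm)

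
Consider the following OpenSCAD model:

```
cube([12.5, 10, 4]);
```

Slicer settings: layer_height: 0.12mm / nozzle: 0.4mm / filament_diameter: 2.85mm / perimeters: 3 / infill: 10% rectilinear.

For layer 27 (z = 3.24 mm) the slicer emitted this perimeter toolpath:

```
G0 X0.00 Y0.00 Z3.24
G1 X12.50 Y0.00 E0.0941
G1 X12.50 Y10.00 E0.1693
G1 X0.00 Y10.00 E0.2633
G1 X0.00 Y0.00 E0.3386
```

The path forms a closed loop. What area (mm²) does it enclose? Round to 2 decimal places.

125.00 mm²

Apply the shoelace formula to the sequence of (X, Y) vertices; enclosed area = 125.00 mm².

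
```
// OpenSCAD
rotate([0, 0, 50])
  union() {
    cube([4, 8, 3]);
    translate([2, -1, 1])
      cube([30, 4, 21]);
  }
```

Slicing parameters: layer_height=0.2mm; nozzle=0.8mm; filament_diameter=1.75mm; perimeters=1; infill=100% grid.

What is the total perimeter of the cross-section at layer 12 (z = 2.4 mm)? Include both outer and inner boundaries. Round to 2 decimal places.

82.00 mm

At z = 2.4 mm: the cube is present — its section is the full 4×8 rectangle (perimeter 24.00 mm); the cube at (2, -1) is present — its section is the full 30×4 rectangle (perimeter 68.00 mm); Combining (union): the regions partially overlap (shared area 6.00 mm²), so the edge portions inside another operand are dropped and the merged outline is re-measured after clipping — boundary = 82.00 mm; (rotated 50° about Z; rotation is an isometry so areas/perimeters/island counts are preserved). Overall, the cross-section is a single solid region. Total boundary length (outer) = 82.00 mm.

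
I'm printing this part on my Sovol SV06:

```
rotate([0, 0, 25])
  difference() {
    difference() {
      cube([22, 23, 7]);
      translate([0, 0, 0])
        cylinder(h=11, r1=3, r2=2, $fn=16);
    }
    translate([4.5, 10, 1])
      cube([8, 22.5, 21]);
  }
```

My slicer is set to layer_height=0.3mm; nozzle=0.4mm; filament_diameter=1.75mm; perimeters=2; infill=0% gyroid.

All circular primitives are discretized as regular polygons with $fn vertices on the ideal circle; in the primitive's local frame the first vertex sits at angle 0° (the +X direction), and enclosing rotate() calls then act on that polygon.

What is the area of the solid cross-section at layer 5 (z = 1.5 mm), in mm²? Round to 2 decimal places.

At z = 1.5 mm: the 22×23 cube contributes its full rectangle (area 506.00 mm²); the cone: at t=0.136 of its height the radius interpolates to r₁+(r₂−r₁)t = 2.864, giving a regular 16-gon of that circumradius (area = (16/2)·2.864²·sin(360°/16) = 25.11 mm²); Taking the first minus the rest: starting from the 22×23 cube (506.00 mm²), the cone partially overlaps it — only the 6.28 mm² overlap (of its 25.11 mm²) is removed, clipping the outline — area = 499.72 mm²; the cube at (4.5, 10) is present — its section is the full 8×22.5 rectangle (area 180.00 mm²); Subtracting the remaining from the first: starting from that combined region (499.72 mm²), the 8×22.5 cube at (4.5, 10) partially overlaps it — only the 104.00 mm² overlap (of its 180.00 mm²) is removed, clipping the outline — area = 395.72 mm²; (rotated 25° about Z; rotation is an isometry so areas/perimeters/island counts are preserved). Overall, the cross-section is a single solid region. Net area = 395.72 mm².

395.72 mm²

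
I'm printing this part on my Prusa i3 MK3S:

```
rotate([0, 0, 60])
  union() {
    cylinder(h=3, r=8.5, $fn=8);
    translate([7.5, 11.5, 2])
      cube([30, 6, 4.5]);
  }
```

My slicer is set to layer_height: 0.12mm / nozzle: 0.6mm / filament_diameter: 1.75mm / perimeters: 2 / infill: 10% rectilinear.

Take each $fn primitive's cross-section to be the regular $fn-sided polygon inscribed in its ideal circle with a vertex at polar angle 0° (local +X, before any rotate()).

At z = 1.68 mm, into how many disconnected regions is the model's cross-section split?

At z = 1.68 mm: the r=8.5 cylinder gives a regular 8-gon of circumradius 8.5 (constant along its height); the cube at (7.5, 11.5) is absent (z outside [2, 6.5]); Combining (union): only the r=8.5 cylinder is present, so the union is just that shape — 1 connected region; (rotated 60° about Z; rotation is an isometry so areas/perimeters/island counts are preserved). The result has 1 disconnected region.

1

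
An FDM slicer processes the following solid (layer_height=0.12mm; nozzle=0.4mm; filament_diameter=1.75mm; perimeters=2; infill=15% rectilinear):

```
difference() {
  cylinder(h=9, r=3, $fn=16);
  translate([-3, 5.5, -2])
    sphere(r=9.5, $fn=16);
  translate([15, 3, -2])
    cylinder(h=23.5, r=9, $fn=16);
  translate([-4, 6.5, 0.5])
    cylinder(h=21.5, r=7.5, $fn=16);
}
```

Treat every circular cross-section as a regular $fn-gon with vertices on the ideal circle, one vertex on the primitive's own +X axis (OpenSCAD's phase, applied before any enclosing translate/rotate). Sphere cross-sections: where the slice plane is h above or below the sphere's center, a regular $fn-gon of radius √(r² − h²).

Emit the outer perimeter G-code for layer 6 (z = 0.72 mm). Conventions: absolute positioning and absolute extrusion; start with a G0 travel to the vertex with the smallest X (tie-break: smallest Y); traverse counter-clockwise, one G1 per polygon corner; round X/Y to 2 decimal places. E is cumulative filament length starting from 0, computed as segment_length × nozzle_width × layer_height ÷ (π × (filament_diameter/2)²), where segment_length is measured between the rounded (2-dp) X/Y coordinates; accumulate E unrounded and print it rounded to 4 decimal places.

G0 X0.50 Y-2.90 Z0.72
G1 X1.15 Y-2.77 E0.0132
G1 X2.12 Y-2.12 E0.0365
G1 X2.49 Y-1.57 E0.0498
G1 X0.50 Y-2.90 E0.0975

At z = 0.72 mm: the cylinder: section is a regular 16-gon, circumradius r=3; the sphere at (-3, 5.5): section is a regular 16-gon, circumradius = √(r²−h²) = √(9.5²−2.72²) = 9.102; the r=9 cylinder at (15, 3) gives a regular 16-gon of circumradius 9 (constant along its height); the r=7.5 cylinder at (-4, 6.5) contributes a regular 16-gon of circumradius 7.5; Subtracting the remaining from the first: starting from the r=3 cylinder, the r=9.5 sphere at (-3, 5.5) partially overlaps it — only the 27.10 mm² overlap (of its 253.65 mm²) is removed, clipping the outline; the r=9 cylinder at (15, 3) misses the remaining region (no effect); the r=7.5 cylinder at (-4, 6.5) misses the remaining region (no effect) — 1 connected region. The outline is a single polygon with 4 vertices. Extrusion per mm of travel: 0.4 × 0.12 / (π × 0.875²) = 0.019956. Accumulating E over each segment gives final E = 0.0975.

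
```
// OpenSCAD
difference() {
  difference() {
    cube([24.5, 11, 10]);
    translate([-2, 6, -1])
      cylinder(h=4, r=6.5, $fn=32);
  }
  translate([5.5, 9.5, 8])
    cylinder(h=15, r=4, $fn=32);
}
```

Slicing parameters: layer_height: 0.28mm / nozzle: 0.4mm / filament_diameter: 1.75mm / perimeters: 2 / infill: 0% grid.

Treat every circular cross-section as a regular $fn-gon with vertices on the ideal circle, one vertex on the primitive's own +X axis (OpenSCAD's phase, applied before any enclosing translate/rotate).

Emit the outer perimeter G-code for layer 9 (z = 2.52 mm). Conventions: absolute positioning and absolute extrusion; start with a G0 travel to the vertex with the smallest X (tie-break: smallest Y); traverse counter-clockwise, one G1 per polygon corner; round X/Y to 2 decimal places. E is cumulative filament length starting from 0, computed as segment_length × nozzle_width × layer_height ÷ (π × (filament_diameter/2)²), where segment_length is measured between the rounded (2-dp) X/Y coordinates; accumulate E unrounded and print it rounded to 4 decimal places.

G0 X0.50 Y0.00 Z2.52
G1 X24.50 Y0.00 E1.1175
G1 X24.50 Y11.00 E1.6297
G1 X2.10 Y11.00 E2.6728
G1 X2.60 Y10.60 E2.7026
G1 X3.40 Y9.61 E2.7619
G1 X4.01 Y8.49 E2.8213
G1 X4.38 Y7.27 E2.8806
G1 X4.50 Y6.00 E2.9400
G1 X4.38 Y4.73 E2.9994
G1 X4.01 Y3.51 E3.0588
G1 X3.40 Y2.39 E3.1182
G1 X2.60 Y1.40 E3.1774
G1 X1.61 Y0.60 E3.2367
G1 X0.50 Y0.00 E3.2955

At z = 2.52 mm: the 24.5×11 cube contributes its full rectangle; the r=6.5 cylinder at (-2, 6) gives a regular 32-gon of circumradius 6.5 (constant along its height); After the difference (first − rest): starting from the 24.5×11 cube, the r=6.5 cylinder at (-2, 6) partially overlaps it — only the 38.99 mm² overlap (of its 131.88 mm²) is removed, clipping the outline — 1 connected region; the cylinder at (5.5, 9.5) is not intersected at this z (z outside [8, 23]); Subtracting the remaining from the first: none of the subtracted shapes is present at this height, so the result so far is unchanged — 1 connected region. The outline is a single polygon with 14 vertices. Extrusion per mm of travel: 0.4 × 0.28 / (π × 0.875²) = 0.046564. Accumulating E over each segment gives final E = 3.2955.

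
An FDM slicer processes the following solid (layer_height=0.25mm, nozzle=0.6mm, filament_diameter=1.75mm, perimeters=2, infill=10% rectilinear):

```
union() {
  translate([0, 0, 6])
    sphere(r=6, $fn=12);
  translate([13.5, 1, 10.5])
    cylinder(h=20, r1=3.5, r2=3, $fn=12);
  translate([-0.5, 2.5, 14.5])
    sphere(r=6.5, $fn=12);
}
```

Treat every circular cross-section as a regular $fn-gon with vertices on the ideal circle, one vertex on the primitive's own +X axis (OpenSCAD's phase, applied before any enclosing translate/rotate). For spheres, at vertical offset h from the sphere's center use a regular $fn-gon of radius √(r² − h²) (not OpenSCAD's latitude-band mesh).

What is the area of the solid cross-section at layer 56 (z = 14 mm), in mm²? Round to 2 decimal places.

At z = 14 mm: the sphere is absent (|z−center|=8.000 > r=6); the cone at (13.5, 1): at t=0.175 of its height the radius interpolates to r₁+(r₂−r₁)t = 3.413, giving a regular 12-gon of that circumradius (area = (12/2)·3.413²·sin(360°/12) = 34.94 mm²); the r=6.5 sphere at (-0.5, 2.5) contributes a regular 12-gon of circumradius √(6.5²−0.5²) = 6.481 (area = (12/2)·6.481²·sin(360°/12) = 126.00 mm²); Merging all regions: the 2 present regions are separate (no shared area or edge), so areas and boundary lengths simply add and each stays a separate island — area = 160.94 mm². Overall, the cross-section has 2 separate islands. Net area = 160.94 mm².

160.94 mm²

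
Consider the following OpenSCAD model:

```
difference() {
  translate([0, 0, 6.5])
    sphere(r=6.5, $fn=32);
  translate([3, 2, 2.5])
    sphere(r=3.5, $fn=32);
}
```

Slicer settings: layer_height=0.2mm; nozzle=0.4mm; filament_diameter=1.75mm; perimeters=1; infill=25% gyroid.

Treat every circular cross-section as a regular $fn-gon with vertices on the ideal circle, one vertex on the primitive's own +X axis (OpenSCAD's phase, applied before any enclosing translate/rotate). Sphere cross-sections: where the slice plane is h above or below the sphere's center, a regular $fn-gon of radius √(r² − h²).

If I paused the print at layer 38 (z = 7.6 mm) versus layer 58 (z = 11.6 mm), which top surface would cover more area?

Layer 38 (z = 7.6): the r=6.5 sphere slices to a regular 32-gon of circumradius 6.406 (√(r²−h²) with h=1.1 from center) (area = (32/2)·6.406²·sin(360°/32) = 128.10 mm²); the sphere at (3, 2) does not reach this height (|z−center|=5.100 > r=3.5); Taking the first minus the rest: none of the subtracted shapes is present at this height, so the r=6.5 sphere is unchanged — area = 128.10 mm². So its area = 128.10 mm². Layer 58 (z = 11.6): the r=6.5 sphere contributes a regular 32-gon of circumradius √(6.5²−5.1²) = 4.030 (area = (32/2)·4.030²·sin(360°/32) = 50.69 mm²); the sphere at (3, 2) does not reach this height (|z−center|=9.100 > r=3.5); Subtracting the remaining from the first: none of the subtracted shapes is present at this height, so the r=6.5 sphere is unchanged — area = 50.69 mm². So its area = 50.69 mm². Layer 38 is larger (128.10 vs 50.69 mm²).

layer 38 (z = 7.6 mm)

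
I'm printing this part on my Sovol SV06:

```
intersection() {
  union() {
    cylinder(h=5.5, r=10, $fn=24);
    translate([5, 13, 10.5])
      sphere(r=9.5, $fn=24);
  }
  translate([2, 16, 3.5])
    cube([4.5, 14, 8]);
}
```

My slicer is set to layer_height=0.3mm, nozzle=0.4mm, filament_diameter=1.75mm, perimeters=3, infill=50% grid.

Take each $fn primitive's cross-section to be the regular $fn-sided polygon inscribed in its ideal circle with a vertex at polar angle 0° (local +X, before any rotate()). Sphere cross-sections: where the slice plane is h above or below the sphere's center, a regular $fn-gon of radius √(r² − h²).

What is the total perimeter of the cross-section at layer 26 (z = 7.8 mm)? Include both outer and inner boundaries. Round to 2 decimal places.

20.53 mm

At z = 7.8 mm: the cylinder is not intersected at this z (z outside [0, 5.5]); the r=9.5 sphere at (5, 13) contributes a regular 24-gon of circumradius √(9.5²−2.7²) = 9.108 (perimeter = 2·24·9.108·sin(180°/24) = 57.07 mm); Merging all regions: only the r=9.5 sphere at (5, 13) is present, so the union is just that shape — boundary = 57.07 mm; the cube at (2, 16) (footprint 4.5×14) is included at this height (perimeter 37.00 mm); Keeping only the common overlap: the 4.5×14 cube at (2, 16) partially overlaps that combined region; clipping to the common part keeps 26.69 mm² — boundary = 20.53 mm. Overall, the cross-section is a single solid region. Total boundary length (outer) = 20.53 mm.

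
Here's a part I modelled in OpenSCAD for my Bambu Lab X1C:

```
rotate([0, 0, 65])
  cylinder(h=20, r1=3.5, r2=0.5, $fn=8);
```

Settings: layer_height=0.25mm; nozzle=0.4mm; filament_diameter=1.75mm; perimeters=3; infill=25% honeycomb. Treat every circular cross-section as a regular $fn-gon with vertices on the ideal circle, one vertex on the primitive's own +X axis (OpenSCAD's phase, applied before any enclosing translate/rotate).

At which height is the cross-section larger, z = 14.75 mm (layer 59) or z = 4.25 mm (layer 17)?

Layer 59 (z = 14.75): the cone: at t=0.738 of its height the radius interpolates to r₁+(r₂−r₁)t = 1.287, giving a regular 8-gon of that circumradius (area = (8/2)·1.287²·sin(360°/8) = 4.69 mm²); (rotated 65° about Z; rotation is an isometry so areas/perimeters/island counts are preserved). So its area = 4.69 mm². Layer 17 (z = 4.25): the cone: at t=0.212 of its height the radius interpolates to r₁+(r₂−r₁)t = 2.862, giving a regular 8-gon of that circumradius (area = (8/2)·2.862²·sin(360°/8) = 23.18 mm²); (rotated 65° about Z; rotation is an isometry so areas/perimeters/island counts are preserved). So its area = 23.18 mm². Layer 17 is larger (23.18 vs 4.69 mm²).

layer 17 (z = 4.25 mm)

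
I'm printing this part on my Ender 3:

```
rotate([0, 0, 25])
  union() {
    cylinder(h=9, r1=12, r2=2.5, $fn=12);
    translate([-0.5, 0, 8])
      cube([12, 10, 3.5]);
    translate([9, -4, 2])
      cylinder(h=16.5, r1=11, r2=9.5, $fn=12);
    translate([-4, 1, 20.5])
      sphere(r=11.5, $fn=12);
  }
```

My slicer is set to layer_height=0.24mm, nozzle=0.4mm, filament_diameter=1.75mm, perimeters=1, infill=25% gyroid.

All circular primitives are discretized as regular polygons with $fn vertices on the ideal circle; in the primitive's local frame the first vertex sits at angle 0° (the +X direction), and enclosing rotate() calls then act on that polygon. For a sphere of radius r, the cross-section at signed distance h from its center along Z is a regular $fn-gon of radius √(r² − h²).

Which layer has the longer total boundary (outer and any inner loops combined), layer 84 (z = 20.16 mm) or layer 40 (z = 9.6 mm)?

Layer 84 (z = 20.16): the cone is not intersected at this z (z outside [0, 9]); the cube at (-0.5, 0) is not intersected at this z (z outside [8, 11.5]); the cone at (9, -4) is absent (z outside [2, 18.5]); the r=11.5 sphere at (-4, 1) contributes a regular 12-gon of circumradius √(11.5²−0.34²) = 11.495 (perimeter = 2·12·11.495·sin(180°/12) = 71.40 mm); Taking the union: only the r=11.5 sphere at (-4, 1) is present, so the union is just that shape — boundary = 71.40 mm; (whole slice rotated 25° about Z — lengths, areas and connectivity unchanged). So its perimeter = 71.40 mm. Layer 40 (z = 9.6): the cone is absent (z outside [0, 9]); the 12×10 cube at (-0.5, 0) contributes its full rectangle (perimeter 44.00 mm); the cone at (9, -4) contributes a regular 12-gon of circumradius 10.309 (interpolated between r1=11 and r2=9.5 at t=0.461) (perimeter = 2·12·10.309·sin(180°/12) = 64.04 mm); the r=11.5 sphere at (-4, 1) contributes a regular 12-gon of circumradius √(11.5²−10.9²) = 3.666 (perimeter = 2·12·3.666·sin(180°/12) = 22.77 mm); Combining (union): the regions partially overlap (shared area 55.65 mm²), so the edge portions inside another operand are dropped and the merged outline is re-measured after clipping — boundary = 96.45 mm; (whole slice rotated 25° about Z — lengths, areas and connectivity unchanged). So its perimeter = 96.45 mm. Layer 40 is larger (96.45 vs 71.40 mm).

layer 40 (z = 9.6 mm)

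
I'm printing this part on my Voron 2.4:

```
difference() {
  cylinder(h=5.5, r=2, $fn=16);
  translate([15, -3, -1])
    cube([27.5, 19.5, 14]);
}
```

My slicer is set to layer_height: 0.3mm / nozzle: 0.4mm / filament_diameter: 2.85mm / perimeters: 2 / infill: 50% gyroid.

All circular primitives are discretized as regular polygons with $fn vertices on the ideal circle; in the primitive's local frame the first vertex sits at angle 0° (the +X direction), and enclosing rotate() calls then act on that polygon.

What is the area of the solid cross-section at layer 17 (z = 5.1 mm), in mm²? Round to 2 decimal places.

12.25 mm²

At z = 5.1 mm: the r=2 cylinder contributes a regular 16-gon of circumradius 2 (area = (16/2)·2.000²·sin(360°/16) = 12.25 mm²); the cube at (15, -3) (footprint 27.5×19.5) is included at this height (area 536.25 mm²); After the difference (first − rest): starting from the r=2 cylinder (12.25 mm²), the 27.5×19.5 cube at (15, -3) misses the remaining region (no effect) — area = 12.25 mm². Overall, the cross-section is a single solid region. Net area = 12.25 mm².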